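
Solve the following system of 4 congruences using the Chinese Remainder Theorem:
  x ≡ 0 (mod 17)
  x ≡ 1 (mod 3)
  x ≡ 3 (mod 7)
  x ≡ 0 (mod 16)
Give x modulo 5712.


Product of moduli M = 17 · 3 · 7 · 16 = 5712.
Merge one congruence at a time:
  Start: x ≡ 0 (mod 17).
  Combine with x ≡ 1 (mod 3); new modulus lcm = 51.
    Write x = 0 + 17·t and substitute into x ≡ 1 (mod 3): 17·t ≡ 1 − 0 = 1 (mod 3).
    Reduce coefficients mod 3: 2·t ≡ 1 (mod 3).
    The inverse of 2 mod 3 is 2 (since 2·2 = 4 = 1·3 + 1), so t ≡ 2·1 = 2 ≡ 2 (mod 3).
    Then x = 0 + 17·2 = 34, valid modulo lcm(17, 3) = 51: x ≡ 34 (mod 51).
  Combine with x ≡ 3 (mod 7); new modulus lcm = 357.
    Write x = 34 + 51·t and substitute into x ≡ 3 (mod 7): 51·t ≡ 3 − 34 = -31 (mod 7).
    Reduce coefficients mod 7: 2·t ≡ 4 (mod 7).
    The inverse of 2 mod 7 is 4 (since 2·4 = 8 = 1·7 + 1), so t ≡ 4·4 = 16 ≡ 2 (mod 7).
    Then x = 34 + 51·2 = 136, valid modulo lcm(51, 7) = 357: x ≡ 136 (mod 357).
  Combine with x ≡ 0 (mod 16); new modulus lcm = 5712.
    Write x = 136 + 357·t and substitute into x ≡ 0 (mod 16): 357·t ≡ 0 − 136 = -136 (mod 16).
    Reduce coefficients mod 16: 5·t ≡ 8 (mod 16).
    The inverse of 5 mod 16 is 13 (since 5·13 = 65 = 4·16 + 1), so t ≡ 13·8 = 104 ≡ 8 (mod 16).
    Then x = 136 + 357·8 = 2992, valid modulo lcm(357, 16) = 5712: x ≡ 2992 (mod 5712).
Verify against each original: 2992 mod 17 = 0, 2992 mod 3 = 1, 2992 mod 7 = 3, 2992 mod 16 = 0.

x ≡ 2992 (mod 5712).


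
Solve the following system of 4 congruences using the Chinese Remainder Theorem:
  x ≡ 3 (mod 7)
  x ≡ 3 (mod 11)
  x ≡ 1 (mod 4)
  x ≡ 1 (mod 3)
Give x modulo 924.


Product of moduli M = 7 · 11 · 4 · 3 = 924.
Merge one congruence at a time:
  Start: x ≡ 3 (mod 7).
  Combine with x ≡ 3 (mod 11); new modulus lcm = 77.
    Write x = 3 + 7·t and substitute into x ≡ 3 (mod 11): 7·t ≡ 3 − 3 = 0 (mod 11).
    The inverse of 7 mod 11 is 8 (since 7·8 = 56 = 5·11 + 1), so t ≡ 8·0 = 0 ≡ 0 (mod 11).
    Then x = 3 + 7·0 = 3, valid modulo lcm(7, 11) = 77: x ≡ 3 (mod 77).
  Combine with x ≡ 1 (mod 4); new modulus lcm = 308.
    Write x = 3 + 77·t and substitute into x ≡ 1 (mod 4): 77·t ≡ 1 − 3 = -2 (mod 4).
    Reduce coefficients mod 4: 1·t ≡ 2 (mod 4).
    So t ≡ 2 (mod 4).
    Then x = 3 + 77·2 = 157, valid modulo lcm(77, 4) = 308: x ≡ 157 (mod 308).
  Combine with x ≡ 1 (mod 3); new modulus lcm = 924.
    Write x = 157 + 308·t and substitute into x ≡ 1 (mod 3): 308·t ≡ 1 − 157 = -156 (mod 3).
    Reduce coefficients mod 3: 2·t ≡ 0 (mod 3).
    The inverse of 2 mod 3 is 2 (since 2·2 = 4 = 1·3 + 1), so t ≡ 2·0 = 0 ≡ 0 (mod 3).
    Then x = 157 + 308·0 = 157, valid modulo lcm(308, 3) = 924: x ≡ 157 (mod 924).
Verify against each original: 157 mod 7 = 3, 157 mod 11 = 3, 157 mod 4 = 1, 157 mod 3 = 1.

x ≡ 157 (mod 924).


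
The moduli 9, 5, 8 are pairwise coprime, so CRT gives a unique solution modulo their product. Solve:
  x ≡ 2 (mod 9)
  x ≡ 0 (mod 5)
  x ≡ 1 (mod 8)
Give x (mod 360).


Moduli 9, 5, 8 are pairwise coprime; by CRT there is a unique solution modulo M = 9 · 5 · 8 = 360.
Solve pairwise, accumulating the modulus:
  Start with x ≡ 2 (mod 9).
  Combine with x ≡ 0 (mod 5): since gcd(9, 5) = 1, we get a unique residue mod 45.
    Write x = 2 + 9·t and substitute into x ≡ 0 (mod 5): 9·t ≡ 0 − 2 = -2 (mod 5).
    Reduce coefficients mod 5: 4·t ≡ 3 (mod 5).
    The inverse of 4 mod 5 is 4 (since 4·4 = 16 = 3·5 + 1), so t ≡ 4·3 = 12 ≡ 2 (mod 5).
    Then x = 2 + 9·2 = 20, valid modulo lcm(9, 5) = 45: x ≡ 20 (mod 45).
  Combine with x ≡ 1 (mod 8): since gcd(45, 8) = 1, we get a unique residue mod 360.
    Write x = 20 + 45·t and substitute into x ≡ 1 (mod 8): 45·t ≡ 1 − 20 = -19 (mod 8).
    Reduce coefficients mod 8: 5·t ≡ 5 (mod 8).
    The inverse of 5 mod 8 is 5 (since 5·5 = 25 = 3·8 + 1), so t ≡ 5·5 = 25 ≡ 1 (mod 8).
    Then x = 20 + 45·1 = 65, valid modulo lcm(45, 8) = 360: x ≡ 65 (mod 360).
Verify: 65 mod 9 = 2 ✓, 65 mod 5 = 0 ✓, 65 mod 8 = 1 ✓.

x ≡ 65 (mod 360).


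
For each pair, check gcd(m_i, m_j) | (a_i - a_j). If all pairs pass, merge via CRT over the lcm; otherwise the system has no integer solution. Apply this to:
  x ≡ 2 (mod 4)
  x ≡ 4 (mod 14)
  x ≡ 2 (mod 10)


Moduli 4, 14, 10 are not pairwise coprime, so CRT works modulo lcm(m_i) when all pairwise compatibility conditions hold.
Pairwise compatibility: gcd(m_i, m_j) must divide a_i - a_j for every pair.
Merge one congruence at a time:
  Start: x ≡ 2 (mod 4).
  Combine with x ≡ 4 (mod 14): gcd(4, 14) = 2; 4 - 2 = 2, which IS divisible by 2, so compatible.
    Write x = 2 + 4·t and substitute into x ≡ 4 (mod 14): 4·t ≡ 4 − 2 = 2 (mod 14).
    Divide the congruence (and modulus) by g = 2: 2·t ≡ 1 (mod 7).
    The inverse of 2 mod 7 is 4 (since 2·4 = 8 = 1·7 + 1), so t ≡ 4·1 = 4 ≡ 4 (mod 7).
    Then x = 2 + 4·4 = 18, valid modulo lcm(4, 14) = 28: x ≡ 18 (mod 28).
  Combine with x ≡ 2 (mod 10): gcd(28, 10) = 2; 2 - 18 = -16, which IS divisible by 2, so compatible.
    Write x = 18 + 28·t and substitute into x ≡ 2 (mod 10): 28·t ≡ 2 − 18 = -16 (mod 10).
    Divide the congruence (and modulus) by g = 2: 14·t ≡ -8 (mod 5).
    Reduce coefficients mod 5: 4·t ≡ 2 (mod 5).
    The inverse of 4 mod 5 is 4 (since 4·4 = 16 = 3·5 + 1), so t ≡ 4·2 = 8 ≡ 3 (mod 5).
    Then x = 18 + 28·3 = 102, valid modulo lcm(28, 10) = 140: x ≡ 102 (mod 140).
Verify: 102 mod 4 = 2, 102 mod 14 = 4, 102 mod 10 = 2.

x ≡ 102 (mod 140).


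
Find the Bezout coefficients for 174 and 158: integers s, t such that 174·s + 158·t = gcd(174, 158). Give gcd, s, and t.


Euclidean algorithm on (174, 158) — divide until remainder is 0:
  174 = 1 · 158 + 16
  158 = 9 · 16 + 14
  16 = 1 · 14 + 2
  14 = 7 · 2 + 0
gcd(174, 158) = 2.
Track Bezout coefficients alongside the remainders: start with r₀ = 174 = a·1 + b·0 (s = 1, t = 0) and r₁ = 158 = a·0 + b·1 (s = 0, t = 1); each new remainder r_{k+1} = r_{k-1} − q_k·r_k inherits s_{k+1} = s_{k-1} − q_k·s_k, t_{k+1} = t_{k-1} − q_k·t_k, so r_k = a·s_k + b·t_k at every step:
  q = 1: r = 16, s = 1 − 1·0 = 1, t = 0 − 1·1 = -1  (check: 174·1 + 158·(-1) = 16)
  q = 9: r = 14, s = 0 − 9·1 = -9, t = 1 − 9·(-1) = 10  (check: 174·(-9) + 158·10 = 14)
  q = 1: r = 2, s = 1 − 1·(-9) = 10, t = -1 − 1·10 = -11  (check: 174·10 + 158·(-11) = 2)
The row with r = 2 (the gcd) gives the Bezout coefficients s = 10, t = -11.
Result: 174 · (10) + 158 · (-11) = 2.

gcd(174, 158) = 2; s = 10, t = -11 (check: 174·10 + 158·(-11) = 2).


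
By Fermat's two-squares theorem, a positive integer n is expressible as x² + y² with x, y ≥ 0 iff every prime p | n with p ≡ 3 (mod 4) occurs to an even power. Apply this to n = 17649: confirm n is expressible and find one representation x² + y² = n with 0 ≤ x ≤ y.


Step 1: Factor n = 17649 = 3^2 · 37 · 53.
Step 2: Check the mod-4 condition on each prime factor: 3 ≡ 3 (mod 4), exponent 2 (must be even); 37 ≡ 1 (mod 4), exponent 1; 53 ≡ 1 (mod 4), exponent 1.
All primes ≡ 3 (mod 4) appear to even exponent (or don't appear), so by the two-squares theorem n IS expressible as a sum of two squares.
Step 3: Build a representation. Group n = k² · m with k = 3 and m = 37 · 53 = 1961 (a product of primes ≡ 1 (mod 4)); a representation of m scales to one of n via (k·x)² + (k·y)² = k²(x² + y²). Each prime p ≡ 1 (mod 4) is itself a sum of two squares; find a² by testing p − a² for a perfect square:
  37: 37 − 1² = 36 = 6² ⇒ 37 = 1² + 6².
  53: 53 − 1² = 52, 53 − 2² = 49 = 7² ⇒ 53 = 2² + 7².
  Combine using the Brahmagupta–Fibonacci identity (a² + b²)(c² + d²) = (ac − bd)² + (ad + bc)² = (ac + bd)² + (ad − bc)²:
  37 · 53 = 1961: from (1² + 6²)(2² + 7²), take (1·2 − 6·7, 1·7 + 6·2) = (2 − 42, 7 + 12) = (-40, 19); dropping signs (only squares matter) gives (40, 19); check 40² + 19² = 1600 + 361 = 1961 ✓.
  Scale by k = 3: (3·40, 3·19) = (120, 57).
Step 4: Order so x ≤ y and verify: 57² + 120² = 3249 + 14400 = 17649 = n. ✓

n = 17649 = 57² + 120² (one valid representation with x ≤ y).


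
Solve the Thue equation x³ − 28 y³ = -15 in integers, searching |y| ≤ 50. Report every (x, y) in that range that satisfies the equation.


The equation is x³ - 28y³ = -15. For fixed y, x³ = 28·y³ − 15, so a solution requires the RHS to be a perfect cube.
Strategy: iterate y from -50 to 50, compute RHS = 28·y³ − 15, and check whether it is a (positive or negative) perfect cube.
Check small values of y:
  y = 0: RHS = -15 is not a perfect cube.
  y = 1: RHS = 13 is not a perfect cube.
  y = -1: RHS = -43 is not a perfect cube.
  y = 2: RHS = 209 is not a perfect cube.
  y = -2: RHS = -239 is not a perfect cube.
  y = 3: RHS = 741 is not a perfect cube.
  y = -3: RHS = -771 is not a perfect cube.
Continuing the search up to |y| = 50 finds no solutions either.
No (x, y) in the scanned range satisfies the equation.

No integer solutions with |y| ≤ 50.


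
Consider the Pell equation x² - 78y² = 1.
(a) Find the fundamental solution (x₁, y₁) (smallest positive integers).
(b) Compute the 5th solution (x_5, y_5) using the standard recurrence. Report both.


Step 1: Find the fundamental solution (x₁, y₁) of x² - 78y² = 1.
  Expand √78 as a continued fraction. a₀ = ⌊√78⌋ = 8; iterate m_{k+1} = d_k·a_k − m_k, d_{k+1} = (78 − m_{k+1}²)/d_k, a_{k+1} = ⌊(a₀ + m_{k+1})/d_{k+1}⌋ (starting m₀ = 0, d₀ = 1), with convergents p_k = a_k·p_{k-1} + p_{k-2}, q_k = a_k·q_{k-1} + q_{k-2} (p₋₁ = 1, q₋₁ = 0):
  k = 0: a₀ = 8; p₀/q₀ = 8/1; p₀² − 78·q₀² = 64 − 78 = -14.
  k = 1: m = 8, d = 14, a = ⌊(8 + 8)/14⌋ = 1; p/q = (1·8 + 1)/(1·1 + 0) = 9/1; p² − 78·q² = 81 − 78 = 3.
  k = 2: m = 6, d = 3, a = ⌊(8 + 6)/3⌋ = 4; p/q = (4·9 + 8)/(4·1 + 1) = 44/5; p² − 78·q² = 1936 − 1950 = -14.
  k = 3: m = 6, d = 14, a = ⌊(8 + 6)/14⌋ = 1; p/q = (1·44 + 9)/(1·5 + 1) = 53/6; p² − 78·q² = 2809 − 2808 = 1.
  The first convergent with p² − 78·q² = 1 gives the fundamental solution (x₁, y₁) = (53, 6).
Step 2: Apply the recurrence (x_{n+1}, y_{n+1}) = (x₁x_n + 78y₁y_n, x₁y_n + y₁x_n) repeatedly.
  From (x_1, y_1) = (53, 6): x_2 = 53·53 + 78·6·6 = 5617; y_2 = 53·6 + 6·53 = 636.
  From (x_2, y_2) = (5617, 636): x_3 = 53·5617 + 78·6·636 = 595349; y_3 = 53·636 + 6·5617 = 67410.
  From (x_3, y_3) = (595349, 67410): x_4 = 53·595349 + 78·6·67410 = 63101377; y_4 = 53·67410 + 6·595349 = 7144824.
  From (x_4, y_4) = (63101377, 7144824): x_5 = 53·63101377 + 78·6·7144824 = 6688150613; y_5 = 53·7144824 + 6·63101377 = 757283934.
Step 3: Verify x_5² - 78·y_5² = 44731358622172275769 - 44731358622172275768 = 1 (should be 1). ✓

(x_1, y_1) = (53, 6); (x_5, y_5) = (6688150613, 757283934).


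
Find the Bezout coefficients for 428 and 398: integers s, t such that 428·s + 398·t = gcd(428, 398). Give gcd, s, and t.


Euclidean algorithm on (428, 398) — divide until remainder is 0:
  428 = 1 · 398 + 30
  398 = 13 · 30 + 8
  30 = 3 · 8 + 6
  8 = 1 · 6 + 2
  6 = 3 · 2 + 0
gcd(428, 398) = 2.
Track Bezout coefficients alongside the remainders: start with r₀ = 428 = a·1 + b·0 (s = 1, t = 0) and r₁ = 398 = a·0 + b·1 (s = 0, t = 1); each new remainder r_{k+1} = r_{k-1} − q_k·r_k inherits s_{k+1} = s_{k-1} − q_k·s_k, t_{k+1} = t_{k-1} − q_k·t_k, so r_k = a·s_k + b·t_k at every step:
  q = 1: r = 30, s = 1 − 1·0 = 1, t = 0 − 1·1 = -1  (check: 428·1 + 398·(-1) = 30)
  q = 13: r = 8, s = 0 − 13·1 = -13, t = 1 − 13·(-1) = 14  (check: 428·(-13) + 398·14 = 8)
  q = 3: r = 6, s = 1 − 3·(-13) = 40, t = -1 − 3·14 = -43  (check: 428·40 + 398·(-43) = 6)
  q = 1: r = 2, s = -13 − 1·40 = -53, t = 14 − 1·(-43) = 57  (check: 428·(-53) + 398·57 = 2)
The row with r = 2 (the gcd) gives the Bezout coefficients s = -53, t = 57.
Result: 428 · (-53) + 398 · (57) = 2.

gcd(428, 398) = 2; s = -53, t = 57 (check: 428·(-53) + 398·57 = 2).


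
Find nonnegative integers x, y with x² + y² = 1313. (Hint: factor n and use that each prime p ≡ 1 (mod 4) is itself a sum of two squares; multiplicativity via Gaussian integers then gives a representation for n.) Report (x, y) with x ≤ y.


Step 1: Factor n = 1313 = 13 · 101.
Step 2: Check the mod-4 condition on each prime factor: 13 ≡ 1 (mod 4), exponent 1; 101 ≡ 1 (mod 4), exponent 1.
All primes ≡ 3 (mod 4) appear to even exponent (or don't appear), so by the two-squares theorem n IS expressible as a sum of two squares.
Step 3: Build a representation. Here n = 13 · 101 is a product of primes ≡ 1 (mod 4). Each prime p ≡ 1 (mod 4) is itself a sum of two squares; find a² by testing p − a² for a perfect square:
  13: 13 − 1² = 12, 13 − 2² = 9 = 3² ⇒ 13 = 2² + 3².
  101: 101 − 1² = 100 = 10² ⇒ 101 = 1² + 10².
  Combine using the Brahmagupta–Fibonacci identity (a² + b²)(c² + d²) = (ac − bd)² + (ad + bc)² = (ac + bd)² + (ad − bc)²:
  13 · 101 = 1313: from (2² + 3²)(1² + 10²), take (2·1 − 3·10, 2·10 + 3·1) = (2 − 30, 20 + 3) = (-28, 23); dropping signs (only squares matter) gives (28, 23); check 28² + 23² = 784 + 529 = 1313 ✓.
Step 4: Order so x ≤ y and verify: 23² + 28² = 529 + 784 = 1313 = n. ✓

n = 1313 = 23² + 28² (one valid representation with x ≤ y).


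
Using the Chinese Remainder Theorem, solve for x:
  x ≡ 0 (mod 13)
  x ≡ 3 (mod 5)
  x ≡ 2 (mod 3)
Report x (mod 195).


Moduli 13, 5, 3 are pairwise coprime; by CRT there is a unique solution modulo M = 13 · 5 · 3 = 195.
Solve pairwise, accumulating the modulus:
  Start with x ≡ 0 (mod 13).
  Combine with x ≡ 3 (mod 5): since gcd(13, 5) = 1, we get a unique residue mod 65.
    Write x = 0 + 13·t and substitute into x ≡ 3 (mod 5): 13·t ≡ 3 − 0 = 3 (mod 5).
    Reduce coefficients mod 5: 3·t ≡ 3 (mod 5).
    The inverse of 3 mod 5 is 2 (since 3·2 = 6 = 1·5 + 1), so t ≡ 2·3 = 6 ≡ 1 (mod 5).
    Then x = 0 + 13·1 = 13, valid modulo lcm(13, 5) = 65: x ≡ 13 (mod 65).
  Combine with x ≡ 2 (mod 3): since gcd(65, 3) = 1, we get a unique residue mod 195.
    Write x = 13 + 65·t and substitute into x ≡ 2 (mod 3): 65·t ≡ 2 − 13 = -11 (mod 3).
    Reduce coefficients mod 3: 2·t ≡ 1 (mod 3).
    The inverse of 2 mod 3 is 2 (since 2·2 = 4 = 1·3 + 1), so t ≡ 2·1 = 2 ≡ 2 (mod 3).
    Then x = 13 + 65·2 = 143, valid modulo lcm(65, 3) = 195: x ≡ 143 (mod 195).
Verify: 143 mod 13 = 0 ✓, 143 mod 5 = 3 ✓, 143 mod 3 = 2 ✓.

x ≡ 143 (mod 195).


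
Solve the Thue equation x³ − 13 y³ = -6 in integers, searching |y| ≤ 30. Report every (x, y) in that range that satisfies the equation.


The equation is x³ - 13y³ = -6. For fixed y, x³ = 13·y³ − 6, so a solution requires the RHS to be a perfect cube.
Strategy: iterate y from -30 to 30, compute RHS = 13·y³ − 6, and check whether it is a (positive or negative) perfect cube.
Check small values of y:
  y = 0: RHS = -6 is not a perfect cube.
  y = 1: RHS = 7 is not a perfect cube.
  y = -1: RHS = -19 is not a perfect cube.
  y = 2: RHS = 98 is not a perfect cube.
  y = -2: RHS = -110 is not a perfect cube.
  y = 3: RHS = 345 is not a perfect cube.
  y = -3: RHS = -357 is not a perfect cube.
Continuing the search up to |y| = 30 finds no solutions either.
No (x, y) in the scanned range satisfies the equation.

No integer solutions with |y| ≤ 30.


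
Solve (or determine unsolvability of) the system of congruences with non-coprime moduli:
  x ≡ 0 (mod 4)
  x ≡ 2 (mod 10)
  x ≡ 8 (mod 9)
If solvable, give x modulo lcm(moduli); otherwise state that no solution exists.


Moduli 4, 10, 9 are not pairwise coprime, so CRT works modulo lcm(m_i) when all pairwise compatibility conditions hold.
Pairwise compatibility: gcd(m_i, m_j) must divide a_i - a_j for every pair.
Merge one congruence at a time:
  Start: x ≡ 0 (mod 4).
  Combine with x ≡ 2 (mod 10): gcd(4, 10) = 2; 2 - 0 = 2, which IS divisible by 2, so compatible.
    Write x = 0 + 4·t and substitute into x ≡ 2 (mod 10): 4·t ≡ 2 − 0 = 2 (mod 10).
    Divide the congruence (and modulus) by g = 2: 2·t ≡ 1 (mod 5).
    The inverse of 2 mod 5 is 3 (since 2·3 = 6 = 1·5 + 1), so t ≡ 3·1 = 3 ≡ 3 (mod 5).
    Then x = 0 + 4·3 = 12, valid modulo lcm(4, 10) = 20: x ≡ 12 (mod 20).
  Combine with x ≡ 8 (mod 9): gcd(20, 9) = 1; 8 - 12 = -4, which IS divisible by 1, so compatible.
    Write x = 12 + 20·t and substitute into x ≡ 8 (mod 9): 20·t ≡ 8 − 12 = -4 (mod 9).
    Reduce coefficients mod 9: 2·t ≡ 5 (mod 9).
    The inverse of 2 mod 9 is 5 (since 2·5 = 10 = 1·9 + 1), so t ≡ 5·5 = 25 ≡ 7 (mod 9).
    Then x = 12 + 20·7 = 152, valid modulo lcm(20, 9) = 180: x ≡ 152 (mod 180).
Verify: 152 mod 4 = 0, 152 mod 10 = 2, 152 mod 9 = 8.

x ≡ 152 (mod 180).


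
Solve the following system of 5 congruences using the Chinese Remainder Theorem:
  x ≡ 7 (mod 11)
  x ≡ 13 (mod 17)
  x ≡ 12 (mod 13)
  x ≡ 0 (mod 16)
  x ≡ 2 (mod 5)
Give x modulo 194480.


Product of moduli M = 11 · 17 · 13 · 16 · 5 = 194480.
Merge one congruence at a time:
  Start: x ≡ 7 (mod 11).
  Combine with x ≡ 13 (mod 17); new modulus lcm = 187.
    Write x = 7 + 11·t and substitute into x ≡ 13 (mod 17): 11·t ≡ 13 − 7 = 6 (mod 17).
    The inverse of 11 mod 17 is 14 (since 11·14 = 154 = 9·17 + 1), so t ≡ 14·6 = 84 ≡ 16 (mod 17).
    Then x = 7 + 11·16 = 183, valid modulo lcm(11, 17) = 187: x ≡ 183 (mod 187).
  Combine with x ≡ 12 (mod 13); new modulus lcm = 2431.
    Write x = 183 + 187·t and substitute into x ≡ 12 (mod 13): 187·t ≡ 12 − 183 = -171 (mod 13).
    Reduce coefficients mod 13: 5·t ≡ 11 (mod 13).
    The inverse of 5 mod 13 is 8 (since 5·8 = 40 = 3·13 + 1), so t ≡ 8·11 = 88 ≡ 10 (mod 13).
    Then x = 183 + 187·10 = 2053, valid modulo lcm(187, 13) = 2431: x ≡ 2053 (mod 2431).
  Combine with x ≡ 0 (mod 16); new modulus lcm = 38896.
    Write x = 2053 + 2431·t and substitute into x ≡ 0 (mod 16): 2431·t ≡ 0 − 2053 = -2053 (mod 16).
    Reduce coefficients mod 16: 15·t ≡ 11 (mod 16).
    The inverse of 15 mod 16 is 15 (since 15·15 = 225 = 14·16 + 1), so t ≡ 15·11 = 165 ≡ 5 (mod 16).
    Then x = 2053 + 2431·5 = 14208, valid modulo lcm(2431, 16) = 38896: x ≡ 14208 (mod 38896).
  Combine with x ≡ 2 (mod 5); new modulus lcm = 194480.
    Write x = 14208 + 38896·t and substitute into x ≡ 2 (mod 5): 38896·t ≡ 2 − 14208 = -14206 (mod 5).
    Reduce coefficients mod 5: 1·t ≡ 4 (mod 5).
    So t ≡ 4 (mod 5).
    Then x = 14208 + 38896·4 = 169792, valid modulo lcm(38896, 5) = 194480: x ≡ 169792 (mod 194480).
Verify against each original: 169792 mod 11 = 7, 169792 mod 17 = 13, 169792 mod 13 = 12, 169792 mod 16 = 0, 169792 mod 5 = 2.

x ≡ 169792 (mod 194480).


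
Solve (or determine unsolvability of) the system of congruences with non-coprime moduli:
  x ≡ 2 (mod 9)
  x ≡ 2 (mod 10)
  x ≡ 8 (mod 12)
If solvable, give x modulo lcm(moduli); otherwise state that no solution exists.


Moduli 9, 10, 12 are not pairwise coprime, so CRT works modulo lcm(m_i) when all pairwise compatibility conditions hold.
Pairwise compatibility: gcd(m_i, m_j) must divide a_i - a_j for every pair.
Merge one congruence at a time:
  Start: x ≡ 2 (mod 9).
  Combine with x ≡ 2 (mod 10): gcd(9, 10) = 1; 2 - 2 = 0, which IS divisible by 1, so compatible.
    Write x = 2 + 9·t and substitute into x ≡ 2 (mod 10): 9·t ≡ 2 − 2 = 0 (mod 10).
    The inverse of 9 mod 10 is 9 (since 9·9 = 81 = 8·10 + 1), so t ≡ 9·0 = 0 ≡ 0 (mod 10).
    Then x = 2 + 9·0 = 2, valid modulo lcm(9, 10) = 90: x ≡ 2 (mod 90).
  Combine with x ≡ 8 (mod 12): gcd(90, 12) = 6; 8 - 2 = 6, which IS divisible by 6, so compatible.
    Write x = 2 + 90·t and substitute into x ≡ 8 (mod 12): 90·t ≡ 8 − 2 = 6 (mod 12).
    Divide the congruence (and modulus) by g = 6: 15·t ≡ 1 (mod 2).
    Reduce coefficients mod 2: 1·t ≡ 1 (mod 2).
    So t ≡ 1 (mod 2).
    Then x = 2 + 90·1 = 92, valid modulo lcm(90, 12) = 180: x ≡ 92 (mod 180).
Verify: 92 mod 9 = 2, 92 mod 10 = 2, 92 mod 12 = 8.

x ≡ 92 (mod 180).


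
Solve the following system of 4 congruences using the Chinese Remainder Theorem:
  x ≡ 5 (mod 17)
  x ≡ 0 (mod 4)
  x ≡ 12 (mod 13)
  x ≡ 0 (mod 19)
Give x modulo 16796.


Product of moduli M = 17 · 4 · 13 · 19 = 16796.
Merge one congruence at a time:
  Start: x ≡ 5 (mod 17).
  Combine with x ≡ 0 (mod 4); new modulus lcm = 68.
    Write x = 5 + 17·t and substitute into x ≡ 0 (mod 4): 17·t ≡ 0 − 5 = -5 (mod 4).
    Reduce coefficients mod 4: 1·t ≡ 3 (mod 4).
    So t ≡ 3 (mod 4).
    Then x = 5 + 17·3 = 56, valid modulo lcm(17, 4) = 68: x ≡ 56 (mod 68).
  Combine with x ≡ 12 (mod 13); new modulus lcm = 884.
    Write x = 56 + 68·t and substitute into x ≡ 12 (mod 13): 68·t ≡ 12 − 56 = -44 (mod 13).
    Reduce coefficients mod 13: 3·t ≡ 8 (mod 13).
    The inverse of 3 mod 13 is 9 (since 3·9 = 27 = 2·13 + 1), so t ≡ 9·8 = 72 ≡ 7 (mod 13).
    Then x = 56 + 68·7 = 532, valid modulo lcm(68, 13) = 884: x ≡ 532 (mod 884).
  Combine with x ≡ 0 (mod 19); new modulus lcm = 16796.
    Write x = 532 + 884·t and substitute into x ≡ 0 (mod 19): 884·t ≡ 0 − 532 = -532 (mod 19).
    Reduce coefficients mod 19: 10·t ≡ 0 (mod 19).
    The inverse of 10 mod 19 is 2 (since 10·2 = 20 = 1·19 + 1), so t ≡ 2·0 = 0 ≡ 0 (mod 19).
    Then x = 532 + 884·0 = 532, valid modulo lcm(884, 19) = 16796: x ≡ 532 (mod 16796).
Verify against each original: 532 mod 17 = 5, 532 mod 4 = 0, 532 mod 13 = 12, 532 mod 19 = 0.

x ≡ 532 (mod 16796).


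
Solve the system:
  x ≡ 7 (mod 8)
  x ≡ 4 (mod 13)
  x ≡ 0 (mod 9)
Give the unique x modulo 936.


Moduli 8, 13, 9 are pairwise coprime; by CRT there is a unique solution modulo M = 8 · 13 · 9 = 936.
Solve pairwise, accumulating the modulus:
  Start with x ≡ 7 (mod 8).
  Combine with x ≡ 4 (mod 13): since gcd(8, 13) = 1, we get a unique residue mod 104.
    Write x = 7 + 8·t and substitute into x ≡ 4 (mod 13): 8·t ≡ 4 − 7 = -3 (mod 13).
    Reduce coefficients mod 13: 8·t ≡ 10 (mod 13).
    The inverse of 8 mod 13 is 5 (since 8·5 = 40 = 3·13 + 1), so t ≡ 5·10 = 50 ≡ 11 (mod 13).
    Then x = 7 + 8·11 = 95, valid modulo lcm(8, 13) = 104: x ≡ 95 (mod 104).
  Combine with x ≡ 0 (mod 9): since gcd(104, 9) = 1, we get a unique residue mod 936.
    Write x = 95 + 104·t and substitute into x ≡ 0 (mod 9): 104·t ≡ 0 − 95 = -95 (mod 9).
    Reduce coefficients mod 9: 5·t ≡ 4 (mod 9).
    The inverse of 5 mod 9 is 2 (since 5·2 = 10 = 1·9 + 1), so t ≡ 2·4 = 8 ≡ 8 (mod 9).
    Then x = 95 + 104·8 = 927, valid modulo lcm(104, 9) = 936: x ≡ 927 (mod 936).
Verify: 927 mod 8 = 7 ✓, 927 mod 13 = 4 ✓, 927 mod 9 = 0 ✓.

x ≡ 927 (mod 936).


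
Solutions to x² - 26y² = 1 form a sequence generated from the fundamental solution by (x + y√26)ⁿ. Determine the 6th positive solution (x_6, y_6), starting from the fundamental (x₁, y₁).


Step 1: Find the fundamental solution (x₁, y₁) of x² - 26y² = 1.
  Expand √26 as a continued fraction. a₀ = ⌊√26⌋ = 5; iterate m_{k+1} = d_k·a_k − m_k, d_{k+1} = (26 − m_{k+1}²)/d_k, a_{k+1} = ⌊(a₀ + m_{k+1})/d_{k+1}⌋ (starting m₀ = 0, d₀ = 1), with convergents p_k = a_k·p_{k-1} + p_{k-2}, q_k = a_k·q_{k-1} + q_{k-2} (p₋₁ = 1, q₋₁ = 0):
  k = 0: a₀ = 5; p₀/q₀ = 5/1; p₀² − 26·q₀² = 25 − 26 = -1.
  k = 1: m = 5, d = 1, a = ⌊(5 + 5)/1⌋ = 10; p/q = (10·5 + 1)/(10·1 + 0) = 51/10; p² − 26·q² = 2601 − 2600 = 1.
  The first convergent with p² − 26·q² = 1 gives the fundamental solution (x₁, y₁) = (51, 10).
Step 2: Apply the recurrence (x_{n+1}, y_{n+1}) = (x₁x_n + 26y₁y_n, x₁y_n + y₁x_n) repeatedly.
  From (x_1, y_1) = (51, 10): x_2 = 51·51 + 26·10·10 = 5201; y_2 = 51·10 + 10·51 = 1020.
  From (x_2, y_2) = (5201, 1020): x_3 = 51·5201 + 26·10·1020 = 530451; y_3 = 51·1020 + 10·5201 = 104030.
  From (x_3, y_3) = (530451, 104030): x_4 = 51·530451 + 26·10·104030 = 54100801; y_4 = 51·104030 + 10·530451 = 10610040.
  From (x_4, y_4) = (54100801, 10610040): x_5 = 51·54100801 + 26·10·10610040 = 5517751251; y_5 = 51·10610040 + 10·54100801 = 1082120050.
  From (x_5, y_5) = (5517751251, 1082120050): x_6 = 51·5517751251 + 26·10·1082120050 = 562756526801; y_6 = 51·1082120050 + 10·5517751251 = 110365635060.
Step 3: Verify x_6² - 26·y_6² = 316694908457124631293601 - 316694908457124631293600 = 1 (should be 1). ✓

(x_1, y_1) = (51, 10); (x_6, y_6) = (562756526801, 110365635060).


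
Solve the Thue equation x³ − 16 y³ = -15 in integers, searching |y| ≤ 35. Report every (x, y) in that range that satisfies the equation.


The equation is x³ - 16y³ = -15. For fixed y, x³ = 16·y³ − 15, so a solution requires the RHS to be a perfect cube.
Strategy: iterate y from -35 to 35, compute RHS = 16·y³ − 15, and check whether it is a (positive or negative) perfect cube.
Check small values of y:
  y = 0: RHS = -15 is not a perfect cube.
  y = 1: RHS = 1 = (1)³ ⇒ x = 1 works.
  y = -1: RHS = -31 is not a perfect cube.
  y = 2: RHS = 113 is not a perfect cube.
  y = -2: RHS = -143 is not a perfect cube.
  y = 3: RHS = 417 is not a perfect cube.
  y = -3: RHS = -447 is not a perfect cube.
Continuing the search up to |y| = 35 finds no further solutions beyond those listed.
Collected solutions: (1, 1).

Solutions (with |y| ≤ 35): (1, 1).


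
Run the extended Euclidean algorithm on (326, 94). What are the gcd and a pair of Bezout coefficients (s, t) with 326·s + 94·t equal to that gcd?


Euclidean algorithm on (326, 94) — divide until remainder is 0:
  326 = 3 · 94 + 44
  94 = 2 · 44 + 6
  44 = 7 · 6 + 2
  6 = 3 · 2 + 0
gcd(326, 94) = 2.
Track Bezout coefficients alongside the remainders: start with r₀ = 326 = a·1 + b·0 (s = 1, t = 0) and r₁ = 94 = a·0 + b·1 (s = 0, t = 1); each new remainder r_{k+1} = r_{k-1} − q_k·r_k inherits s_{k+1} = s_{k-1} − q_k·s_k, t_{k+1} = t_{k-1} − q_k·t_k, so r_k = a·s_k + b·t_k at every step:
  q = 3: r = 44, s = 1 − 3·0 = 1, t = 0 − 3·1 = -3  (check: 326·1 + 94·(-3) = 44)
  q = 2: r = 6, s = 0 − 2·1 = -2, t = 1 − 2·(-3) = 7  (check: 326·(-2) + 94·7 = 6)
  q = 7: r = 2, s = 1 − 7·(-2) = 15, t = -3 − 7·7 = -52  (check: 326·15 + 94·(-52) = 2)
The row with r = 2 (the gcd) gives the Bezout coefficients s = 15, t = -52.
Result: 326 · (15) + 94 · (-52) = 2.

gcd(326, 94) = 2; s = 15, t = -52 (check: 326·15 + 94·(-52) = 2).


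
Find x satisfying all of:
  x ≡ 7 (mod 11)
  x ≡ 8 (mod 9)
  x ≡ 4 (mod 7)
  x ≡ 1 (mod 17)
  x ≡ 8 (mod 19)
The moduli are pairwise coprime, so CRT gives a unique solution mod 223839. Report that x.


Product of moduli M = 11 · 9 · 7 · 17 · 19 = 223839.
Merge one congruence at a time:
  Start: x ≡ 7 (mod 11).
  Combine with x ≡ 8 (mod 9); new modulus lcm = 99.
    Write x = 7 + 11·t and substitute into x ≡ 8 (mod 9): 11·t ≡ 8 − 7 = 1 (mod 9).
    Reduce coefficients mod 9: 2·t ≡ 1 (mod 9).
    The inverse of 2 mod 9 is 5 (since 2·5 = 10 = 1·9 + 1), so t ≡ 5·1 = 5 ≡ 5 (mod 9).
    Then x = 7 + 11·5 = 62, valid modulo lcm(11, 9) = 99: x ≡ 62 (mod 99).
  Combine with x ≡ 4 (mod 7); new modulus lcm = 693.
    Write x = 62 + 99·t and substitute into x ≡ 4 (mod 7): 99·t ≡ 4 − 62 = -58 (mod 7).
    Reduce coefficients mod 7: 1·t ≡ 5 (mod 7).
    So t ≡ 5 (mod 7).
    Then x = 62 + 99·5 = 557, valid modulo lcm(99, 7) = 693: x ≡ 557 (mod 693).
  Combine with x ≡ 1 (mod 17); new modulus lcm = 11781.
    Write x = 557 + 693·t and substitute into x ≡ 1 (mod 17): 693·t ≡ 1 − 557 = -556 (mod 17).
    Reduce coefficients mod 17: 13·t ≡ 5 (mod 17).
    The inverse of 13 mod 17 is 4 (since 13·4 = 52 = 3·17 + 1), so t ≡ 4·5 = 20 ≡ 3 (mod 17).
    Then x = 557 + 693·3 = 2636, valid modulo lcm(693, 17) = 11781: x ≡ 2636 (mod 11781).
  Combine with x ≡ 8 (mod 19); new modulus lcm = 223839.
    Write x = 2636 + 11781·t and substitute into x ≡ 8 (mod 19): 11781·t ≡ 8 − 2636 = -2628 (mod 19).
    Reduce coefficients mod 19: 1·t ≡ 13 (mod 19).
    So t ≡ 13 (mod 19).
    Then x = 2636 + 11781·13 = 155789, valid modulo lcm(11781, 19) = 223839: x ≡ 155789 (mod 223839).
Verify against each original: 155789 mod 11 = 7, 155789 mod 9 = 8, 155789 mod 7 = 4, 155789 mod 17 = 1, 155789 mod 19 = 8.

x ≡ 155789 (mod 223839).


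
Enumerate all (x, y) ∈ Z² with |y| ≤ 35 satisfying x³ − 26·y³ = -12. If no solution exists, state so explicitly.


The equation is x³ - 26y³ = -12. For fixed y, x³ = 26·y³ − 12, so a solution requires the RHS to be a perfect cube.
Strategy: iterate y from -35 to 35, compute RHS = 26·y³ − 12, and check whether it is a (positive or negative) perfect cube.
Check small values of y:
  y = 0: RHS = -12 is not a perfect cube.
  y = 1: RHS = 14 is not a perfect cube.
  y = -1: RHS = -38 is not a perfect cube.
  y = 2: RHS = 196 is not a perfect cube.
  y = -2: RHS = -220 is not a perfect cube.
  y = 3: RHS = 690 is not a perfect cube.
  y = -3: RHS = -714 is not a perfect cube.
Continuing the search up to |y| = 35 finds no solutions either.
No (x, y) in the scanned range satisfies the equation.

No integer solutions with |y| ≤ 35.


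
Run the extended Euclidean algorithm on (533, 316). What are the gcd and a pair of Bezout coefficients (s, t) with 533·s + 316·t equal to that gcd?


Euclidean algorithm on (533, 316) — divide until remainder is 0:
  533 = 1 · 316 + 217
  316 = 1 · 217 + 99
  217 = 2 · 99 + 19
  99 = 5 · 19 + 4
  19 = 4 · 4 + 3
  4 = 1 · 3 + 1
  3 = 3 · 1 + 0
gcd(533, 316) = 1.
Track Bezout coefficients alongside the remainders: start with r₀ = 533 = a·1 + b·0 (s = 1, t = 0) and r₁ = 316 = a·0 + b·1 (s = 0, t = 1); each new remainder r_{k+1} = r_{k-1} − q_k·r_k inherits s_{k+1} = s_{k-1} − q_k·s_k, t_{k+1} = t_{k-1} − q_k·t_k, so r_k = a·s_k + b·t_k at every step:
  q = 1: r = 217, s = 1 − 1·0 = 1, t = 0 − 1·1 = -1  (check: 533·1 + 316·(-1) = 217)
  q = 1: r = 99, s = 0 − 1·1 = -1, t = 1 − 1·(-1) = 2  (check: 533·(-1) + 316·2 = 99)
  q = 2: r = 19, s = 1 − 2·(-1) = 3, t = -1 − 2·2 = -5  (check: 533·3 + 316·(-5) = 19)
  q = 5: r = 4, s = -1 − 5·3 = -16, t = 2 − 5·(-5) = 27  (check: 533·(-16) + 316·27 = 4)
  q = 4: r = 3, s = 3 − 4·(-16) = 67, t = -5 − 4·27 = -113  (check: 533·67 + 316·(-113) = 3)
  q = 1: r = 1, s = -16 − 1·67 = -83, t = 27 − 1·(-113) = 140  (check: 533·(-83) + 316·140 = 1)
The row with r = 1 (the gcd) gives the Bezout coefficients s = -83, t = 140.
Result: 533 · (-83) + 316 · (140) = 1.

gcd(533, 316) = 1; s = -83, t = 140 (check: 533·(-83) + 316·140 = 1).


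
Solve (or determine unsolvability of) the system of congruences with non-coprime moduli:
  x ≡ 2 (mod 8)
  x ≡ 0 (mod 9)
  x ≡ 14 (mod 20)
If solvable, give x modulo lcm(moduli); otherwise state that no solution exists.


Moduli 8, 9, 20 are not pairwise coprime, so CRT works modulo lcm(m_i) when all pairwise compatibility conditions hold.
Pairwise compatibility: gcd(m_i, m_j) must divide a_i - a_j for every pair.
Merge one congruence at a time:
  Start: x ≡ 2 (mod 8).
  Combine with x ≡ 0 (mod 9): gcd(8, 9) = 1; 0 - 2 = -2, which IS divisible by 1, so compatible.
    Write x = 2 + 8·t and substitute into x ≡ 0 (mod 9): 8·t ≡ 0 − 2 = -2 (mod 9).
    Reduce coefficients mod 9: 8·t ≡ 7 (mod 9).
    The inverse of 8 mod 9 is 8 (since 8·8 = 64 = 7·9 + 1), so t ≡ 8·7 = 56 ≡ 2 (mod 9).
    Then x = 2 + 8·2 = 18, valid modulo lcm(8, 9) = 72: x ≡ 18 (mod 72).
  Combine with x ≡ 14 (mod 20): gcd(72, 20) = 4; 14 - 18 = -4, which IS divisible by 4, so compatible.
    Write x = 18 + 72·t and substitute into x ≡ 14 (mod 20): 72·t ≡ 14 − 18 = -4 (mod 20).
    Divide the congruence (and modulus) by g = 4: 18·t ≡ -1 (mod 5).
    Reduce coefficients mod 5: 3·t ≡ 4 (mod 5).
    The inverse of 3 mod 5 is 2 (since 3·2 = 6 = 1·5 + 1), so t ≡ 2·4 = 8 ≡ 3 (mod 5).
    Then x = 18 + 72·3 = 234, valid modulo lcm(72, 20) = 360: x ≡ 234 (mod 360).
Verify: 234 mod 8 = 2, 234 mod 9 = 0, 234 mod 20 = 14.

x ≡ 234 (mod 360).


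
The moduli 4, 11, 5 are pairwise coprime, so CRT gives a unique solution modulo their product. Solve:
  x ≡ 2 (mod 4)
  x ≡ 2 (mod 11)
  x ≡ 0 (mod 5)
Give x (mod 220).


Moduli 4, 11, 5 are pairwise coprime; by CRT there is a unique solution modulo M = 4 · 11 · 5 = 220.
Solve pairwise, accumulating the modulus:
  Start with x ≡ 2 (mod 4).
  Combine with x ≡ 2 (mod 11): since gcd(4, 11) = 1, we get a unique residue mod 44.
    Write x = 2 + 4·t and substitute into x ≡ 2 (mod 11): 4·t ≡ 2 − 2 = 0 (mod 11).
    The inverse of 4 mod 11 is 3 (since 4·3 = 12 = 1·11 + 1), so t ≡ 3·0 = 0 ≡ 0 (mod 11).
    Then x = 2 + 4·0 = 2, valid modulo lcm(4, 11) = 44: x ≡ 2 (mod 44).
  Combine with x ≡ 0 (mod 5): since gcd(44, 5) = 1, we get a unique residue mod 220.
    Write x = 2 + 44·t and substitute into x ≡ 0 (mod 5): 44·t ≡ 0 − 2 = -2 (mod 5).
    Reduce coefficients mod 5: 4·t ≡ 3 (mod 5).
    The inverse of 4 mod 5 is 4 (since 4·4 = 16 = 3·5 + 1), so t ≡ 4·3 = 12 ≡ 2 (mod 5).
    Then x = 2 + 44·2 = 90, valid modulo lcm(44, 5) = 220: x ≡ 90 (mod 220).
Verify: 90 mod 4 = 2 ✓, 90 mod 11 = 2 ✓, 90 mod 5 = 0 ✓.

x ≡ 90 (mod 220).


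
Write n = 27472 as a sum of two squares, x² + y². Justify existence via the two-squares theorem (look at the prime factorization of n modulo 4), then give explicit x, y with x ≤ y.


Step 1: Factor n = 27472 = 2^4 · 17 · 101.
Step 2: Check the mod-4 condition on each prime factor: 2 = 2 (special); 17 ≡ 1 (mod 4), exponent 1; 101 ≡ 1 (mod 4), exponent 1.
All primes ≡ 3 (mod 4) appear to even exponent (or don't appear), so by the two-squares theorem n IS expressible as a sum of two squares.
Step 3: Build a representation. Group n = k² · m with k = 4 and m = 17 · 101 = 1717 (a product of primes ≡ 1 (mod 4)); a representation of m scales to one of n via (k·x)² + (k·y)² = k²(x² + y²). Each prime p ≡ 1 (mod 4) is itself a sum of two squares; find a² by testing p − a² for a perfect square:
  17: 17 − 1² = 16 = 4² ⇒ 17 = 1² + 4².
  101: 101 − 1² = 100 = 10² ⇒ 101 = 1² + 10².
  Combine using the Brahmagupta–Fibonacci identity (a² + b²)(c² + d²) = (ac − bd)² + (ad + bc)² = (ac + bd)² + (ad − bc)²:
  17 · 101 = 1717: from (1² + 4²)(1² + 10²), take (1·1 − 4·10, 1·10 + 4·1) = (1 − 40, 10 + 4) = (-39, 14); dropping signs (only squares matter) gives (39, 14); check 39² + 14² = 1521 + 196 = 1717 ✓.
  Scale by k = 4: (4·39, 4·14) = (156, 56).
Step 4: Order so x ≤ y and verify: 56² + 156² = 3136 + 24336 = 27472 = n. ✓

n = 27472 = 56² + 156² (one valid representation with x ≤ y).


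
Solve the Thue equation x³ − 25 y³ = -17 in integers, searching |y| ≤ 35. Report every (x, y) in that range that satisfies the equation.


The equation is x³ - 25y³ = -17. For fixed y, x³ = 25·y³ − 17, so a solution requires the RHS to be a perfect cube.
Strategy: iterate y from -35 to 35, compute RHS = 25·y³ − 17, and check whether it is a (positive or negative) perfect cube.
Check small values of y:
  y = 0: RHS = -17 is not a perfect cube.
  y = 1: RHS = 8 = (2)³ ⇒ x = 2 works.
  y = -1: RHS = -42 is not a perfect cube.
  y = 2: RHS = 183 is not a perfect cube.
  y = -2: RHS = -217 is not a perfect cube.
  y = 3: RHS = 658 is not a perfect cube.
  y = -3: RHS = -692 is not a perfect cube.
Continuing the search up to |y| = 35 finds no further solutions beyond those listed.
Collected solutions: (2, 1).

Solutions (with |y| ≤ 35): (2, 1).


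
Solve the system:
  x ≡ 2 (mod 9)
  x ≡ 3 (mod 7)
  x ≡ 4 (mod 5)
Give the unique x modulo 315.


Moduli 9, 7, 5 are pairwise coprime; by CRT there is a unique solution modulo M = 9 · 7 · 5 = 315.
Solve pairwise, accumulating the modulus:
  Start with x ≡ 2 (mod 9).
  Combine with x ≡ 3 (mod 7): since gcd(9, 7) = 1, we get a unique residue mod 63.
    Write x = 2 + 9·t and substitute into x ≡ 3 (mod 7): 9·t ≡ 3 − 2 = 1 (mod 7).
    Reduce coefficients mod 7: 2·t ≡ 1 (mod 7).
    The inverse of 2 mod 7 is 4 (since 2·4 = 8 = 1·7 + 1), so t ≡ 4·1 = 4 ≡ 4 (mod 7).
    Then x = 2 + 9·4 = 38, valid modulo lcm(9, 7) = 63: x ≡ 38 (mod 63).
  Combine with x ≡ 4 (mod 5): since gcd(63, 5) = 1, we get a unique residue mod 315.
    Write x = 38 + 63·t and substitute into x ≡ 4 (mod 5): 63·t ≡ 4 − 38 = -34 (mod 5).
    Reduce coefficients mod 5: 3·t ≡ 1 (mod 5).
    The inverse of 3 mod 5 is 2 (since 3·2 = 6 = 1·5 + 1), so t ≡ 2·1 = 2 ≡ 2 (mod 5).
    Then x = 38 + 63·2 = 164, valid modulo lcm(63, 5) = 315: x ≡ 164 (mod 315).
Verify: 164 mod 9 = 2 ✓, 164 mod 7 = 3 ✓, 164 mod 5 = 4 ✓.

x ≡ 164 (mod 315).


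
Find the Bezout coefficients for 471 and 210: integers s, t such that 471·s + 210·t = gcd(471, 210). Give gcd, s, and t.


Euclidean algorithm on (471, 210) — divide until remainder is 0:
  471 = 2 · 210 + 51
  210 = 4 · 51 + 6
  51 = 8 · 6 + 3
  6 = 2 · 3 + 0
gcd(471, 210) = 3.
Track Bezout coefficients alongside the remainders: start with r₀ = 471 = a·1 + b·0 (s = 1, t = 0) and r₁ = 210 = a·0 + b·1 (s = 0, t = 1); each new remainder r_{k+1} = r_{k-1} − q_k·r_k inherits s_{k+1} = s_{k-1} − q_k·s_k, t_{k+1} = t_{k-1} − q_k·t_k, so r_k = a·s_k + b·t_k at every step:
  q = 2: r = 51, s = 1 − 2·0 = 1, t = 0 − 2·1 = -2  (check: 471·1 + 210·(-2) = 51)
  q = 4: r = 6, s = 0 − 4·1 = -4, t = 1 − 4·(-2) = 9  (check: 471·(-4) + 210·9 = 6)
  q = 8: r = 3, s = 1 − 8·(-4) = 33, t = -2 − 8·9 = -74  (check: 471·33 + 210·(-74) = 3)
The row with r = 3 (the gcd) gives the Bezout coefficients s = 33, t = -74.
Result: 471 · (33) + 210 · (-74) = 3.

gcd(471, 210) = 3; s = 33, t = -74 (check: 471·33 + 210·(-74) = 3).


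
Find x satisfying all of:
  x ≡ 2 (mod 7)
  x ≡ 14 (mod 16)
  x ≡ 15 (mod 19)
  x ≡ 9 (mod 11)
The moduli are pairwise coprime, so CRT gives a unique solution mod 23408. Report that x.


Product of moduli M = 7 · 16 · 19 · 11 = 23408.
Merge one congruence at a time:
  Start: x ≡ 2 (mod 7).
  Combine with x ≡ 14 (mod 16); new modulus lcm = 112.
    Write x = 2 + 7·t and substitute into x ≡ 14 (mod 16): 7·t ≡ 14 − 2 = 12 (mod 16).
    The inverse of 7 mod 16 is 7 (since 7·7 = 49 = 3·16 + 1), so t ≡ 7·12 = 84 ≡ 4 (mod 16).
    Then x = 2 + 7·4 = 30, valid modulo lcm(7, 16) = 112: x ≡ 30 (mod 112).
  Combine with x ≡ 15 (mod 19); new modulus lcm = 2128.
    Write x = 30 + 112·t and substitute into x ≡ 15 (mod 19): 112·t ≡ 15 − 30 = -15 (mod 19).
    Reduce coefficients mod 19: 17·t ≡ 4 (mod 19).
    The inverse of 17 mod 19 is 9 (since 17·9 = 153 = 8·19 + 1), so t ≡ 9·4 = 36 ≡ 17 (mod 19).
    Then x = 30 + 112·17 = 1934, valid modulo lcm(112, 19) = 2128: x ≡ 1934 (mod 2128).
  Combine with x ≡ 9 (mod 11); new modulus lcm = 23408.
    Write x = 1934 + 2128·t and substitute into x ≡ 9 (mod 11): 2128·t ≡ 9 − 1934 = -1925 (mod 11).
    Reduce coefficients mod 11: 5·t ≡ 0 (mod 11).
    The inverse of 5 mod 11 is 9 (since 5·9 = 45 = 4·11 + 1), so t ≡ 9·0 = 0 ≡ 0 (mod 11).
    Then x = 1934 + 2128·0 = 1934, valid modulo lcm(2128, 11) = 23408: x ≡ 1934 (mod 23408).
Verify against each original: 1934 mod 7 = 2, 1934 mod 16 = 14, 1934 mod 19 = 15, 1934 mod 11 = 9.

x ≡ 1934 (mod 23408).


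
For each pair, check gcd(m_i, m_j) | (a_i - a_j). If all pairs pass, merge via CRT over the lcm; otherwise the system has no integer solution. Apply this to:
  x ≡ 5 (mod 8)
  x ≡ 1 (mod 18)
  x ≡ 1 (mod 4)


Moduli 8, 18, 4 are not pairwise coprime, so CRT works modulo lcm(m_i) when all pairwise compatibility conditions hold.
Pairwise compatibility: gcd(m_i, m_j) must divide a_i - a_j for every pair.
Merge one congruence at a time:
  Start: x ≡ 5 (mod 8).
  Combine with x ≡ 1 (mod 18): gcd(8, 18) = 2; 1 - 5 = -4, which IS divisible by 2, so compatible.
    Write x = 5 + 8·t and substitute into x ≡ 1 (mod 18): 8·t ≡ 1 − 5 = -4 (mod 18).
    Divide the congruence (and modulus) by g = 2: 4·t ≡ -2 (mod 9).
    Reduce coefficients mod 9: 4·t ≡ 7 (mod 9).
    The inverse of 4 mod 9 is 7 (since 4·7 = 28 = 3·9 + 1), so t ≡ 7·7 = 49 ≡ 4 (mod 9).
    Then x = 5 + 8·4 = 37, valid modulo lcm(8, 18) = 72: x ≡ 37 (mod 72).
  Combine with x ≡ 1 (mod 4): gcd(72, 4) = 4; 1 - 37 = -36, which IS divisible by 4, so compatible.
    Write x = 37 + 72·t and substitute into x ≡ 1 (mod 4): 72·t ≡ 1 − 37 = -36 (mod 4).
    Divide the congruence (and modulus) by g = 4: 18·t ≡ -9 (mod 1).
    Modulo 1 every t works; take t = 0.
    Then x = 37 + 72·0 = 37, valid modulo lcm(72, 4) = 72: x ≡ 37 (mod 72).
Verify: 37 mod 8 = 5, 37 mod 18 = 1, 37 mod 4 = 1.

x ≡ 37 (mod 72).
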